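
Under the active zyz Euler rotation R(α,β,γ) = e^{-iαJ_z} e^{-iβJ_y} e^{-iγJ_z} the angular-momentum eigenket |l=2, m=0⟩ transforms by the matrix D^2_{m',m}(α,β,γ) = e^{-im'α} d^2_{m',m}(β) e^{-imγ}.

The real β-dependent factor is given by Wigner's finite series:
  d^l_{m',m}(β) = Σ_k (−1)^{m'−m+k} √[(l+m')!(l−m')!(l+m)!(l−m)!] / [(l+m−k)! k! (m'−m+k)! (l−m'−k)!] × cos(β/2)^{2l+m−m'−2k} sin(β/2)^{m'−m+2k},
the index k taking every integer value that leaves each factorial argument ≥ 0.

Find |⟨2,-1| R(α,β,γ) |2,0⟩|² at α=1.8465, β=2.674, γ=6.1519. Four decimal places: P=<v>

D^2_{-1,0}(1.8465,2.674,6.1519) = e^{-i·-1·1.8465}·d^2_{-1,0}(2.674)·e^{-i·0·6.1519}. Compute d first:
c=cos(2.674/2)=0.231672, s=sin(2.674/2)=0.972794; N=√[1·6·2·2]=4.898979
k∈{1,2} keeps every argument non-negative
  k=1: (−1)^0·4.8990/(2)·0.2317^3·0.9728^1 = +0.029629
  k=2: (−1)^1·4.8990/(2)·0.2317^1·0.9728^3 = -0.522411
d^2_{-1,0}(2.674) = +0.029629 -0.522411 = -0.492782
|D^2_{-1,0}|² = |d^2_{-1,0}(β)|² = (-0.492782)² = 0.242834 (the z-rotation phases have unit modulus)

P=0.2428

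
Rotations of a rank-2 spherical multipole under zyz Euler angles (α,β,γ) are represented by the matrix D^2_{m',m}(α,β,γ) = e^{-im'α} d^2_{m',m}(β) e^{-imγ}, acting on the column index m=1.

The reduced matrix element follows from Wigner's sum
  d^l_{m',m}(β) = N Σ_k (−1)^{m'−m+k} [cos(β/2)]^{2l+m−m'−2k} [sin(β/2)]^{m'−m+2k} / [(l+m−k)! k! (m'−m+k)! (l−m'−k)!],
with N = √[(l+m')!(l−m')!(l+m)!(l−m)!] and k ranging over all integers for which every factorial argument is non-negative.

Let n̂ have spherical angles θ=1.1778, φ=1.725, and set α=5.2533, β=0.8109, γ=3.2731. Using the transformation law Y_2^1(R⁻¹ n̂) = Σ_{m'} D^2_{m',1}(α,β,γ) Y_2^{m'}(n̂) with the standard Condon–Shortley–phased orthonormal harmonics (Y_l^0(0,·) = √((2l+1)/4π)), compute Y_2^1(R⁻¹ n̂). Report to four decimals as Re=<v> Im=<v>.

Re=0.2241 Im=-0.1264

Need the full column D^2_{m',1} for m'=−2..2 at α=5.2533, β=0.8109, γ=3.2731.
cos(β/2)=0.918925, sin(β/2)=0.394432
d^2_{-2,1}: single k=3 term ⇒ +0.112779;  D = +0.065573+0.091757i
d^2_{-1,1}: k∈[2..3] ⇒ +0.394118 -0.024204 = +0.369914;  D = -0.147249+0.339344i
d^2_{0,1}: k∈[1..2] ⇒ +0.749701 -0.138125 = +0.611576;  D = -0.606295+0.080195i
d^2_{1,1}: k∈[0..1] ⇒ +0.713050 -0.394118 = +0.318932;  D = -0.198657-0.249506i
d^2_{2,1}: single k=0 term ⇒ -0.612129;  D = -0.214185+0.573434i
Y_2^{m'}(θ=1.1778,φ=1.725) and Σ D·Y over m':
  (+0.0656+0.0918i)·(-0.3141+0.1001i)  (-0.1472+0.3393i)·(-0.0420-0.2701i)  (-0.6063+0.0802i)·(-0.1766+0.0000i)  (-0.1987-0.2495i)·(+0.0420-0.2701i)  (-0.2142+0.5734i)·(-0.3141-0.1001i)
Y_2^1(R⁻¹ n̂) = +0.224061-0.126396i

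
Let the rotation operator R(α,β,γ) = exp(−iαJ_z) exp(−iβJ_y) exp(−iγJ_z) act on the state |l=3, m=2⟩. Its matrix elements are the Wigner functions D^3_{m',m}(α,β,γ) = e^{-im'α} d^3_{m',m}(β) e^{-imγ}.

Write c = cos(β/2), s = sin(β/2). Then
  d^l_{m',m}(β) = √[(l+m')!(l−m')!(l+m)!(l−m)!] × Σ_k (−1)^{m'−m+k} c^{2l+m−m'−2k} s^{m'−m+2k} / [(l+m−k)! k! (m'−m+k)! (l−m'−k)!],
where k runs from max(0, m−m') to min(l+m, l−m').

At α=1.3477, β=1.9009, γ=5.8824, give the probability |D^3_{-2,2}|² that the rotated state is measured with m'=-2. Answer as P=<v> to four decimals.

P=0.2029

D^3_{-2,2}(1.3477,1.9009,5.8824) = e^{-i·-2·1.3477}·d^3_{-2,2}(1.9009)·e^{-i·2·5.8824}. Compute d first:
With c≡cos(β/2)=0.581317 and s≡sin(β/2)=0.813677, N=[1·120·120·1]^{1/2}=120.000000
k∈{4,5} keeps every argument non-negative
  k=4: (−1)^0·120.0000/(24)·0.5813^2·0.8137^4 = +0.740636
  k=5: (−1)^1·120.0000/(120)·0.5813^0·0.8137^6 = -0.290210
d^3_{-2,2}(1.9009) = +0.740636 -0.290210 = +0.450425
|D^3_{-2,2}|² = |d^3_{-2,2}(β)|² = (+0.450425)² = 0.202883 (the z-rotation phases have unit modulus)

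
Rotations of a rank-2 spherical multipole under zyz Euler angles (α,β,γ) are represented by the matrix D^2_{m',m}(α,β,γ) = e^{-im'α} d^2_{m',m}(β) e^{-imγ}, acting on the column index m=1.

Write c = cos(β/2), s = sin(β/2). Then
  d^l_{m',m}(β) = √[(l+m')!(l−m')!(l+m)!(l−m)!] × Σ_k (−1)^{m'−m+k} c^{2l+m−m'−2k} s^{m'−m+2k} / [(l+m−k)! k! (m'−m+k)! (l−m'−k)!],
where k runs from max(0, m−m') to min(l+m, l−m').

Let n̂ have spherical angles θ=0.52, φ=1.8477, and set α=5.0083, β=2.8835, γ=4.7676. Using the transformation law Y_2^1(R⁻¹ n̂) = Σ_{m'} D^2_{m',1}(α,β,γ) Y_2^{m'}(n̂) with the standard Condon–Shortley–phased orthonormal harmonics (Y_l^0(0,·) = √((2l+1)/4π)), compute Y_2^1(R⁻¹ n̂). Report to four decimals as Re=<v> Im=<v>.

Need the full column D^2_{m',1} for m'=−2..2 at α=5.0083, β=2.8835, γ=4.7676.
cos(β/2)=0.128688, sin(β/2)=0.991685
d^2_{-2,1}: single k=3 term ⇒ +0.251010;  D = +0.128323-0.215730i
d^2_{-1,1}: k∈[2..3] ⇒ +0.048859 -0.967153 = -0.918293;  D = -0.891820-0.218905i
d^2_{0,1}: k∈[1..2] ⇒ +0.005177 -0.307423 = -0.302246;  D = -0.016679-0.301786i
d^2_{1,1}: k∈[0..1] ⇒ +0.000274 -0.048859 = -0.048585;  D = +0.045621-0.016711i
d^2_{2,1}: single k=0 term ⇒ -0.004227;  D = +0.002548+0.003373i
Y_2^{m'}(θ=0.52,φ=1.8477) and Σ D·Y over m':
  (+0.1283-0.2157i)·(-0.0811+0.0502i)  (-0.8918-0.2189i)·(-0.0911-0.3204i)  (-0.0167-0.3018i)·(+0.3972+0.0000i)  (+0.0456-0.0167i)·(+0.0911-0.3204i)  (+0.0025+0.0034i)·(-0.0811-0.0502i)
Y_2^1(R⁻¹ n̂) = +0.003622+0.193235i

Re=0.0036 Im=0.1932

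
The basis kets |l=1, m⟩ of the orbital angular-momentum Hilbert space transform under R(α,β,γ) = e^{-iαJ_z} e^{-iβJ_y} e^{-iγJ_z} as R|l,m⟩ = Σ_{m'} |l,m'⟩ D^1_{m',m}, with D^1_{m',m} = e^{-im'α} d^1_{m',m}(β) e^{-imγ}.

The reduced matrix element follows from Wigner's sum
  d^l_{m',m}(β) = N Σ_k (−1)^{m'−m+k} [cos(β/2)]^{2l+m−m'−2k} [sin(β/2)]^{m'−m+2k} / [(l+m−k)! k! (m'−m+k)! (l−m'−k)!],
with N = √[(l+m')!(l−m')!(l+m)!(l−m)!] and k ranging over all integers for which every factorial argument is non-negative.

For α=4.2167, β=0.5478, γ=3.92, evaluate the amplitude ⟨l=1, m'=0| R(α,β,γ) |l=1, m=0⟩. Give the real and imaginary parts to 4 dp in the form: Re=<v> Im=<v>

Split into d^1_{0,0}(β=0.5478) × two z-phases.
With c≡cos(β/2)=0.962723 and s≡sin(β/2)=0.270488, N=[1·1·1·1]^{1/2}=1.000000
k: max(0,(0)−(0))=0 … min(1+(0),1−(0))=1
  k=0: (−1)^0·1.0000/(1)·0.9627^2·0.2705^0 = +0.926836
  k=1: (−1)^1·1.0000/(1)·0.9627^0·0.2705^2 = -0.073164
d^1_{0,0}(0.5478) = +0.926836 -0.073164 = +0.853672
D = (+1.000000+0.000000i)·(+0.853672)·(+1.000000+0.000000i) = +0.853672+0.000000i

Re=0.8537 Im=0.0000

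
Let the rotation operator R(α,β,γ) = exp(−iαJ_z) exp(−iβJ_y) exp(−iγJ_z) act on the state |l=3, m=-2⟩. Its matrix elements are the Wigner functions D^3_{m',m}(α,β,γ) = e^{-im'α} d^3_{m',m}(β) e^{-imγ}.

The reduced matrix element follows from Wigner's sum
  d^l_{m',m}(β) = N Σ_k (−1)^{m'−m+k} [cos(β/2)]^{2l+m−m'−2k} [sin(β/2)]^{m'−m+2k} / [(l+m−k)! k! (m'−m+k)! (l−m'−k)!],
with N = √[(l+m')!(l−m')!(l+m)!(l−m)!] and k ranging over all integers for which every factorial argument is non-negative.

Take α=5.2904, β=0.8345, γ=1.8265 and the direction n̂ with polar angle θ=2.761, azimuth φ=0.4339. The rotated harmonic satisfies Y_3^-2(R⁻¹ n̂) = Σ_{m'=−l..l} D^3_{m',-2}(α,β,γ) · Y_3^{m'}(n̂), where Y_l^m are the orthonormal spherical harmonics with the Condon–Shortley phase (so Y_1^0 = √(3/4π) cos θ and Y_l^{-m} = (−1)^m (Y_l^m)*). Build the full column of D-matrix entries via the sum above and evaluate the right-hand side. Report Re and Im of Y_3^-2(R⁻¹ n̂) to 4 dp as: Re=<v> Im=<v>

Re=0.3577 Im=-0.1634

Need the full column D^3_{m',-2} for m'=−3..3 at α=5.2904, β=0.8345, γ=1.8265.
cos(β/2)=0.914207, sin(β/2)=0.405248
d^3_{-3,-2}: single k=1 term ⇒ +0.633897;  D = +0.495029+0.395944i
d^3_{-2,-2}: k∈[0..1] ⇒ +0.583804 -0.573574 = +0.010230;  D = -0.000987+0.010182i
d^3_{-1,-2}: k∈[0..1] ⇒ -0.818358 +0.321607 = -0.496750;  D = +0.440299-0.229996i
d^3_{0,-2}: k∈[0..1] ⇒ +0.628319 -0.123462 = +0.504857;  D = -0.440264-0.247080i
d^3_{1,-2}: k∈[0..1] ⇒ -0.321607 +0.031597 = -0.290010;  D = +0.019301+0.289367i
d^3_{2,-2}: k∈[0..1] ⇒ +0.112705 -0.004429 = +0.108276;  D = +0.086548-0.065062i
d^3_{3,-2}: single k=0 term ⇒ -0.024475;  D = -0.023007-0.008350i
Y_3^{m'}(θ=2.761,φ=0.4339) and Σ D·Y over m':
  (+0.4950+0.3959i)·(+0.0057-0.0206i)  (-0.0010+0.0102i)·(-0.0846+0.0999i)  (+0.4403-0.2300i)·(+0.3606-0.1671i)  (-0.4403-0.2471i)·(-0.4539+0.0000i)  (+0.0193+0.2894i)·(-0.3606-0.1671i)  (+0.0865-0.0651i)·(-0.0846-0.0999i)  (-0.0230-0.0084i)·(-0.0057-0.0206i)
Y_3^-2(R⁻¹ n̂) = +0.357723-0.163423i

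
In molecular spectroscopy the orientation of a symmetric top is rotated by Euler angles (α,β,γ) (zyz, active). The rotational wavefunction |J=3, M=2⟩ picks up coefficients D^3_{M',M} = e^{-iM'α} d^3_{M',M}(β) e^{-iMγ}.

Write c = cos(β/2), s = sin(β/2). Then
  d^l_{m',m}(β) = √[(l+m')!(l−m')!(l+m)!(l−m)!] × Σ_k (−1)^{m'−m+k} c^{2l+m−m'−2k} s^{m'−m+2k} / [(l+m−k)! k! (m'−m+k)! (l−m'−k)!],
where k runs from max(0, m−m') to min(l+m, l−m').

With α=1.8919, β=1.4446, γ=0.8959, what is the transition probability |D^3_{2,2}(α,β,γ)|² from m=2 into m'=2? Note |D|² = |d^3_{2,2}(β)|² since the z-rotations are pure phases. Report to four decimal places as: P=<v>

P=0.2643

D^3_{2,2}(1.8919,1.4446,0.8959) = e^{-i·2·1.8919}·d^3_{2,2}(1.4446)·e^{-i·2·0.8959}. Compute d first:
c=cos(1.4446/2)=0.750287, s=sin(1.4446/2)=0.661112; N=√[120·1·120·1]=120.000000
k∈{0,1} keeps every argument non-negative
  k=0: (−1)^0·120.0000/(120)·0.7503^6·0.6611^0 = +0.178388
  k=1: (−1)^1·120.0000/(24)·0.7503^4·0.6611^2 = -0.692517
d^3_{2,2}(1.4446) = +0.178388 -0.692517 = -0.514129
|D^3_{2,2}|² = |d^3_{2,2}(β)|² = (-0.514129)² = 0.264329 (the z-rotation phases have unit modulus)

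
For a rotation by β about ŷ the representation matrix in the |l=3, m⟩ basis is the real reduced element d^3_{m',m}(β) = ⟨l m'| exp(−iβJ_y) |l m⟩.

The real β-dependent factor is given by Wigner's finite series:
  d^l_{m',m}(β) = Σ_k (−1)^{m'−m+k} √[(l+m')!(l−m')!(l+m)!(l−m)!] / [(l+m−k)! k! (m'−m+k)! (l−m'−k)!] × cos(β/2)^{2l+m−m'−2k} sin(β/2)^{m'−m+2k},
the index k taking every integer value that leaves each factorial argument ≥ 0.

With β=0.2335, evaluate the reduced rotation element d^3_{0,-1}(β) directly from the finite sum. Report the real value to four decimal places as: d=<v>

d^3_{0,-1}(β=0.2335) via Wigner's sum:
With c≡cos(β/2)=0.993192 and s≡sin(β/2)=0.116485, N=[6·6·2·24]^{1/2}=41.569219
Admissible k: 0..2 (factorial args all ≥0)
  k=0: (−1)^1·41.5692/(12)·0.9932^5·0.1165^1 = -0.389967
  k=1: (−1)^2·41.5692/(4)·0.9932^3·0.1165^3 = +0.016092
  k=2: (−1)^3·41.5692/(12)·0.9932^1·0.1165^5 = -0.000074
d^3_{0,-1}(0.2335) = -0.389967 +0.016092 -0.000074 = -0.373948

d=-0.3739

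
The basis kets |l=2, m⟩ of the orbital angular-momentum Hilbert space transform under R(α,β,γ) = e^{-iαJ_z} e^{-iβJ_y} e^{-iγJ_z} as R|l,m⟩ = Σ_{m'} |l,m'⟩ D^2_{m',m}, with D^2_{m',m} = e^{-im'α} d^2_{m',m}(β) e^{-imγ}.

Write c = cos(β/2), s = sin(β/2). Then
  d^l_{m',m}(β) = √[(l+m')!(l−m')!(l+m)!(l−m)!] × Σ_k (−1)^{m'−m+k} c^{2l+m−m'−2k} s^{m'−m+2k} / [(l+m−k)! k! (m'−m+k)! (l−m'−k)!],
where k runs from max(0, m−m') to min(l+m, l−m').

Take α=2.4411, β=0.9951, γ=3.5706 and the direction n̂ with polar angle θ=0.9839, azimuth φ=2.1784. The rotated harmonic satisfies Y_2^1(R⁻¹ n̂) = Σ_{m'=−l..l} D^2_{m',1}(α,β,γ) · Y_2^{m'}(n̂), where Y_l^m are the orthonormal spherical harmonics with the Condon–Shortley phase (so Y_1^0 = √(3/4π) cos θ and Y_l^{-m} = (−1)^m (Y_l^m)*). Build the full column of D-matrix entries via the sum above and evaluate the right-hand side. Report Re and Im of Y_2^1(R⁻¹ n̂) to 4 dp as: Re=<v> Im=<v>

Re=-0.0862 Im=-0.1399

Need the full column D^2_{m',1} for m'=−2..2 at α=2.4411, β=0.9951, γ=3.5706.
cos(β/2)=0.878755, sin(β/2)=0.477274
d^2_{-2,1}: single k=3 term ⇒ +0.191074;  D = +0.048973+0.184691i
d^2_{-1,1}: k∈[2..3] ⇒ +0.527706 -0.051889 = +0.475817;  D = +0.203227-0.430234i
d^2_{0,1}: k∈[1..2] ⇒ +0.793316 -0.234017 = +0.559299;  D = -0.508615+0.232651i
d^2_{1,1}: k∈[0..1] ⇒ +0.596308 -0.527706 = +0.068602;  D = +0.066089+0.018396i
d^2_{2,1}: single k=0 term ⇒ -0.647740;  D = +0.365109+0.535034i
Y_2^{m'}(θ=0.9839,φ=2.1784) and Σ D·Y over m':
  (+0.0490+0.1847i)·(-0.0932+0.2511i)  (+0.2032-0.4302i)·(-0.2034-0.2925i)  (-0.5086+0.2327i)·(-0.0252+0.0000i)  (+0.0661+0.0184i)·(+0.2034-0.2925i)  (+0.3651+0.5350i)·(-0.0932-0.2511i)
Y_2^1(R⁻¹ n̂) = -0.086161-0.139872i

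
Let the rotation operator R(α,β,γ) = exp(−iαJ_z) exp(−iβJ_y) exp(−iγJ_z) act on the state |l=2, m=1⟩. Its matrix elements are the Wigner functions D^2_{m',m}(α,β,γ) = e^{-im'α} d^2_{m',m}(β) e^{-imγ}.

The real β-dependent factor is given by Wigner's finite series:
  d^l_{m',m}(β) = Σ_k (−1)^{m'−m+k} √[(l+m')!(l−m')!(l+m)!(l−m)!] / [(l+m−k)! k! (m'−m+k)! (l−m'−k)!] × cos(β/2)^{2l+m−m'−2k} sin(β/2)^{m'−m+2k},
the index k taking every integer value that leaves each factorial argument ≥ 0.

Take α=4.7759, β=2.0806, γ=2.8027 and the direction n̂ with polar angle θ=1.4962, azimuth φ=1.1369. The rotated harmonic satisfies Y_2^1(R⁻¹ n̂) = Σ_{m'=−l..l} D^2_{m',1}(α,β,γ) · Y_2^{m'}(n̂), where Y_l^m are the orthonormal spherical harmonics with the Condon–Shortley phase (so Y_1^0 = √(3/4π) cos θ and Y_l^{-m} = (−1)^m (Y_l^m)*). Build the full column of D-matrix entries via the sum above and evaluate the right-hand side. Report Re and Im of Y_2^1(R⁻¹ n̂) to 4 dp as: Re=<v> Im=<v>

Need the full column D^2_{m',1} for m'=−2..2 at α=4.7759, β=2.0806, γ=2.8027.
cos(β/2)=0.505962, sin(β/2)=0.862556
d^2_{-2,1}: single k=3 term ⇒ +0.649396;  D = +0.580177+0.291735i
d^2_{-1,1}: k∈[2..3] ⇒ +0.571388 -0.553540 = +0.017847;  D = -0.006990+0.016422i
d^2_{0,1}: k∈[1..2] ⇒ +0.273663 -0.795344 = -0.521682;  D = +0.492010+0.173429i
d^2_{1,1}: k∈[0..1] ⇒ +0.065534 -0.571388 = -0.505853;  D = -0.137549+0.486793i
d^2_{2,1}: single k=0 term ⇒ -0.223445;  D = -0.218448-0.046988i
Y_2^{m'}(θ=1.4962,φ=1.1369) and Σ D·Y over m':
  (+0.5802+0.2917i)·(-0.2483-0.2931i)  (-0.0070+0.0164i)·(+0.0241-0.0521i)  (+0.4920+0.1734i)·(-0.3101+0.0000i)  (-0.1375+0.4868i)·(-0.0241-0.0521i)  (-0.2184-0.0470i)·(-0.2483+0.2931i)
Y_2^1(R⁻¹ n̂) = -0.113793-0.352432i

Re=-0.1138 Im=-0.3524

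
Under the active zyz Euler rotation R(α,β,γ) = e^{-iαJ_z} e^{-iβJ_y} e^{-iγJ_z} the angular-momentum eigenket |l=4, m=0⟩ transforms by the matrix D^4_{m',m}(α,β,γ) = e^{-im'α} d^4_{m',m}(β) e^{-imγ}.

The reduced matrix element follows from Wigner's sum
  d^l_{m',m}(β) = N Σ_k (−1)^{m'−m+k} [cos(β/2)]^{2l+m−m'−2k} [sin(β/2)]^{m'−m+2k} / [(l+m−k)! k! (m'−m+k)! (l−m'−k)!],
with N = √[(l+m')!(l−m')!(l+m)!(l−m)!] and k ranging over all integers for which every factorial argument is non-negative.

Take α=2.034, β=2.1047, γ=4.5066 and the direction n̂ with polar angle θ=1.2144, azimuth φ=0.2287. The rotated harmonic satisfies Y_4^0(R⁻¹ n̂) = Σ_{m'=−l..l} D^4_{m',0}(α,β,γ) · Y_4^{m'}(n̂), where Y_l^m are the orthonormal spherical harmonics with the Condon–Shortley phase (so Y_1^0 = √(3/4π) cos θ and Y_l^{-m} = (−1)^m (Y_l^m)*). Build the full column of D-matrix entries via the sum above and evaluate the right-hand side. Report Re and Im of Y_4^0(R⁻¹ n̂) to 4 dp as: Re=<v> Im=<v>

Need the full column D^4_{m',0} for m'=−4..4 at α=2.034, β=2.1047, γ=4.5066.
cos(β/2)=0.495531, sin(β/2)=0.868590
d^4_{-4,0}: single k=4 term ⇒ +0.287139;  D = -0.079909+0.275796i
d^4_{-3,0}: k∈[3..4] ⇒ +0.231667 -0.711789 = -0.480123;  D = -0.472263+0.086516i
d^4_{-2,0}: k∈[2..4] ⇒ +0.105969 -0.868228 +1.000352 = +0.238092;  D = -0.143024-0.190347i
d^4_{-1,0}: k∈[1..4] ⇒ +0.028499 -0.525371 +1.614187 -0.826590 = +0.290724;  D = -0.129900+0.260090i
d^4_{0,0}: k∈[0..4] ⇒ +0.003636 -0.178721 +1.235510 -1.687141 +0.323981 = -0.302736;  D = -0.302736+0.000000i
d^4_{1,0}: k∈[0..3] ⇒ -0.028499 +0.525371 -1.614187 +0.826590 = -0.290724;  D = +0.129900+0.260090i
d^4_{2,0}: k∈[0..2] ⇒ +0.105969 -0.868228 +1.000352 = +0.238092;  D = -0.143024+0.190347i
d^4_{3,0}: k∈[0..1] ⇒ -0.231667 +0.711789 = +0.480123;  D = +0.472263+0.086516i
d^4_{4,0}: single k=0 term ⇒ +0.287139;  D = -0.079909-0.275796i
Y_4^{m'}(θ=1.2144,φ=0.2287) and Σ D·Y over m':
  (-0.0799+0.2758i)·(+0.2082-0.2705i)  (-0.4723+0.0865i)·(+0.2781-0.2277i)  (-0.1430-0.1903i)·(-0.0390+0.0192i)  (-0.1299+0.2601i)·(-0.3236+0.0753i)  (-0.3027+0.0000i)·(-0.0141+0.0000i)  (+0.1299+0.2601i)·(+0.3236+0.0753i)  (-0.1430+0.1903i)·(-0.0390-0.0192i)  (+0.4723+0.0865i)·(-0.2781-0.2277i)  (-0.0799-0.2758i)·(+0.2082+0.2705i)
Y_4^0(R⁻¹ n̂) = -0.039737+0.000000i

Re=-0.0397 Im=0.0000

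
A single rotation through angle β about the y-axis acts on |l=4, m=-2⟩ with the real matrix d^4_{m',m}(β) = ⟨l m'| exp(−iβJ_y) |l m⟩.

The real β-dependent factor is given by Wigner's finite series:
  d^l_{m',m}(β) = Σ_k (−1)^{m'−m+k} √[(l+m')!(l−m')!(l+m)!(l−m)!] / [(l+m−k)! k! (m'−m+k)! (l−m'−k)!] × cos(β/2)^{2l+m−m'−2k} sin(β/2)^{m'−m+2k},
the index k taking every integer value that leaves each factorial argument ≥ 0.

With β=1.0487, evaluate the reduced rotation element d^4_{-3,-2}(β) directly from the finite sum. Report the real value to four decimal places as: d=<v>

d=-0.0024

d^4_{-3,-2}(β=1.0487) via Wigner's sum:
With c≡cos(β/2)=0.865650 and s≡sin(β/2)=0.500650, N=[1·5040·2·720]^{1/2}=2693.993318
k∈{1,2} keeps every argument non-negative
  k=1: (−1)^0·2693.9933/(720)·0.8656^7·0.5007^1 = +0.682328
  k=2: (−1)^1·2693.9933/(240)·0.8656^5·0.5007^3 = -0.684699
d^4_{-3,-2}(1.0487) = +0.682328 -0.684699 = -0.002371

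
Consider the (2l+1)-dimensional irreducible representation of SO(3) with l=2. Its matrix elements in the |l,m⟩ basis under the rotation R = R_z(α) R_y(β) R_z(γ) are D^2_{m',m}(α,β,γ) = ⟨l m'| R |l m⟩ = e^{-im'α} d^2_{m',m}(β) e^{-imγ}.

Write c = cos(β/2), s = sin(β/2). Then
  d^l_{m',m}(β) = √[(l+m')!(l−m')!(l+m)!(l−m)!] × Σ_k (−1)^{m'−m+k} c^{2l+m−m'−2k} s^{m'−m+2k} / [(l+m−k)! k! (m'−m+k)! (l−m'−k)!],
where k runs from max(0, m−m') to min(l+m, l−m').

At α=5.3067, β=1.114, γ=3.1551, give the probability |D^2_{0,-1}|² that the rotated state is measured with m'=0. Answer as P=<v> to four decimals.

Split into d^2_{0,-1}(β=1.114) × two z-phases.
With c≡cos(β/2)=0.848845 and s≡sin(β/2)=0.528642, N=[2·2·1·6]^{1/2}=4.898979
k: max(0,(-1)−(0))=0 … min(2+(-1),2−(0))=1
  k=0: (−1)^1·4.8990/(2)·0.8488^3·0.5286^1 = -0.791995
  k=1: (−1)^2·4.8990/(2)·0.8488^1·0.5286^3 = +0.307177
d^2_{0,-1}(1.114) = -0.791995 +0.307177 = -0.484817
|D^2_{0,-1}|² = |d^2_{0,-1}(β)|² = (-0.484817)² = 0.235048 (the z-rotation phases have unit modulus)

P=0.2350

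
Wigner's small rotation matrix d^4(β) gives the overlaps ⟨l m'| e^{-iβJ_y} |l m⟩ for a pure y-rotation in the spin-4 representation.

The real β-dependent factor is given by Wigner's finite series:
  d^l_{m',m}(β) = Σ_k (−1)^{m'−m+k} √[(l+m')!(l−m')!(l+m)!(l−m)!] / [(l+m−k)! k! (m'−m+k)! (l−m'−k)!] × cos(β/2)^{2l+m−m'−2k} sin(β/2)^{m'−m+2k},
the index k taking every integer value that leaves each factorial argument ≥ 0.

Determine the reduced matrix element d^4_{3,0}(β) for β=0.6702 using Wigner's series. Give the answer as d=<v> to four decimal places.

d=-0.2778

d^4_{3,0}(β=0.6702) via Wigner's sum:
Half-angle: c=0.944377, s=0.328864. N=√(5040·1·24·24)=1703.830978
k: max(0,(0)−(3))=0 … min(4+(0),4−(3))=1
  k=0: (−1)^3·1703.8310/(144)·0.9444^5·0.3289^3 = -0.316111
  k=1: (−1)^4·1703.8310/(144)·0.9444^3·0.3289^5 = +0.038334
d^4_{3,0}(0.6702) = -0.316111 +0.038334 = -0.277777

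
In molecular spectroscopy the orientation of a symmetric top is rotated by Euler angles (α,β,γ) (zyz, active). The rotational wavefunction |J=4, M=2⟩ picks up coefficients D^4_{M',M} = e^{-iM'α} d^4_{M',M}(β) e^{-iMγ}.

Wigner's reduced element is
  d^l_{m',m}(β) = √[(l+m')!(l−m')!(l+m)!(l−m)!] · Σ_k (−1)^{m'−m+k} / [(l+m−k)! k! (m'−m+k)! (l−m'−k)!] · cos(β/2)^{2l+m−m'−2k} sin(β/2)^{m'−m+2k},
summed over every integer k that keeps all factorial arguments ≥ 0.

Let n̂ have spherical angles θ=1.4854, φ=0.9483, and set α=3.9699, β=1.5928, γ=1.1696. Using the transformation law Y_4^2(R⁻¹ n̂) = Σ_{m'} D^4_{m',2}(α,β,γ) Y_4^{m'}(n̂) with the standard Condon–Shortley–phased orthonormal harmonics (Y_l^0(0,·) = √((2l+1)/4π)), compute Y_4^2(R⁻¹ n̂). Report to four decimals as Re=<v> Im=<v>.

Need the full column D^4_{m',2} for m'=−4..4 at α=3.9699, β=1.5928, γ=1.1696.
cos(β/2)=0.699285, sin(β/2)=0.714843
d^4_{-4,2}: single k=6 term ⇒ +0.345265;  D = +0.194029+0.285588i
d^4_{-3,2}: k∈[5..6] ⇒ +0.716476 -0.249571 = +0.466905;  D = -0.461956-0.067798i
d^4_{-2,2}: k∈[4..6] ⇒ +0.936593 -0.782987 +0.068185 = +0.221791;  D = +0.172097-0.139906i
d^4_{-1,2}: k∈[3..5] ⇒ +0.863809 -1.354012 +0.282987 = -0.207217;  D = +0.012406-0.206845i
d^4_{0,2}: k∈[2..4] ⇒ +0.566849 -1.579608 +0.619005 = -0.393755;  D = +0.273655+0.283118i
d^4_{1,2}: k∈[1..3] ⇒ +0.247985 -1.295713 +0.902675 = -0.145054;  D = -0.145005+0.003759i
d^4_{2,2}: k∈[0..2] ⇒ +0.057178 -0.717013 +0.936593 = +0.276758;  D = -0.181776+0.208692i
d^4_{3,2}: k∈[0..1] ⇒ -0.218702 +0.685627 = +0.466925;  D = -0.052062-0.464013i
d^4_{4,2}: single k=0 term ⇒ +0.316173;  D = +0.255336+0.186465i
Y_4^{m'}(θ=1.4854,φ=0.9483) and Σ D·Y over m':
  (+0.1940+0.2856i)·(-0.3468+0.2645i)  (-0.4620-0.0678i)·(-0.1010-0.0309i)  (+0.1721-0.1399i)·(+0.1009+0.2986i)  (+0.0124-0.2068i)·(-0.0691+0.0963i)  (+0.2737+0.2831i)·(+0.2945+0.0000i)  (-0.1450+0.0038i)·(+0.0691+0.0963i)  (-0.1818+0.2087i)·(+0.1009-0.2986i)  (-0.0521-0.4640i)·(+0.1010-0.0309i)  (+0.2553+0.1865i)·(-0.3468-0.2645i)
Y_4^2(R⁻¹ n̂) = +0.035311-0.006287i

Re=0.0353 Im=-0.0063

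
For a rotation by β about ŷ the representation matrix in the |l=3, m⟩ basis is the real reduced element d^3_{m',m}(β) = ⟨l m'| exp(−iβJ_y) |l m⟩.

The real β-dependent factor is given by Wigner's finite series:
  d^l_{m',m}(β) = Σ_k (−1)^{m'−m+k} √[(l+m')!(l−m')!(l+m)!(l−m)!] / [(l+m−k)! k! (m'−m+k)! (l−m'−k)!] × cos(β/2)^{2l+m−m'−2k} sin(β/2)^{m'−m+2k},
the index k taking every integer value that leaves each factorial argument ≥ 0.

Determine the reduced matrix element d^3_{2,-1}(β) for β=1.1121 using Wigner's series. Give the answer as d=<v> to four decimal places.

d=-0.4598

d^3_{2,-1}(β=1.1121) via Wigner's sum:
c=cos(1.1121/2)=0.849347, s=sin(1.1121/2)=0.527835; N=√[120·1·2·24]=75.894664
k∈{0,1} keeps every argument non-negative
  k=0: (−1)^3·75.8947/(12)·0.8493^3·0.5278^3 = -0.569876
  k=1: (−1)^4·75.8947/(24)·0.8493^1·0.5278^5 = +0.110047
d^3_{2,-1}(1.1121) = -0.569876 +0.110047 = -0.459829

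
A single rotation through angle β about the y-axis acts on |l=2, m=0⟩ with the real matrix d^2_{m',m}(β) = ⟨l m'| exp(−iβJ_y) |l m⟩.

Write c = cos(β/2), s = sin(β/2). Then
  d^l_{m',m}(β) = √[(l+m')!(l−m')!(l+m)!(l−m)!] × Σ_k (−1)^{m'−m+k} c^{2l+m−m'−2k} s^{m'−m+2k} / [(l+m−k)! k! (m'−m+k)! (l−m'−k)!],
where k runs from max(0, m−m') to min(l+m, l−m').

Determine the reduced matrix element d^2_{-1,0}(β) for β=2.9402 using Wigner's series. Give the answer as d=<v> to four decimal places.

d=-0.2400

d^2_{-1,0}(β=2.9402) via Wigner's sum:
Half-angle: c=0.100526, s=0.994934. N=√(1·6·2·2)=4.898979
k∈{1,2} keeps every argument non-negative
  k=1: (−1)^0·4.8990/(2)·0.1005^3·0.9949^1 = +0.002476
  k=2: (−1)^1·4.8990/(2)·0.1005^1·0.9949^3 = -0.242515
d^2_{-1,0}(2.9402) = +0.002476 -0.242515 = -0.240039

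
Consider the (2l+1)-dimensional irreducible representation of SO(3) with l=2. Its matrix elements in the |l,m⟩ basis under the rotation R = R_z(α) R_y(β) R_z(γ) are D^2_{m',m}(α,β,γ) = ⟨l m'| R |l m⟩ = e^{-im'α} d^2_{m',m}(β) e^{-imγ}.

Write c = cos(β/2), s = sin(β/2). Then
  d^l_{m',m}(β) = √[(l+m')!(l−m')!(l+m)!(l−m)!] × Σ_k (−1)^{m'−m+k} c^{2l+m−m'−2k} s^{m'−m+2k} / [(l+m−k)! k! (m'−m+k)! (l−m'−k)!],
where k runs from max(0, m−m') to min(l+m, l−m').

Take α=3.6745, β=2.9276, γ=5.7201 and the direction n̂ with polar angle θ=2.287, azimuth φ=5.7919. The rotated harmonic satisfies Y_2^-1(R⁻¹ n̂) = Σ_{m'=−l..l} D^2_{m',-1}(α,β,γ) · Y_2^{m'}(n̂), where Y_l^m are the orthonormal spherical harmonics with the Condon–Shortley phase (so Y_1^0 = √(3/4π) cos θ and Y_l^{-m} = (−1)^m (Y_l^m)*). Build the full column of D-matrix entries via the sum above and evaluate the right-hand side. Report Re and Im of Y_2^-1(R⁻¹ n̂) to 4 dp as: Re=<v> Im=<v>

Need the full column D^2_{m',-1} for m'=−2..2 at α=3.6745, β=2.9276, γ=5.7201.
cos(β/2)=0.106792, sin(β/2)=0.994281
d^2_{-2,-1}: single k=1 term ⇒ +0.002422;  D = +0.002122+0.001167i
d^2_{-1,-1}: k∈[0..1] ⇒ +0.000130 -0.033824 = -0.033694;  D = +0.033678-0.001017i
d^2_{0,-1}: k∈[0..1] ⇒ -0.002966 +0.257124 = +0.254158;  D = +0.214919-0.135669i
d^2_{1,-1}: k∈[0..1] ⇒ +0.033824 -0.977321 = -0.943497;  D = +0.431333-0.839130i
d^2_{2,-1}: single k=0 term ⇒ -0.209941;  D = +0.012191+0.209587i
Y_2^{m'}(θ=2.287,φ=5.7919) and Σ D·Y over m':
  (+0.0021+0.0012i)·(+0.1220+0.1828i)  (+0.0337-0.0010i)·(-0.3373-0.1805i)  (+0.2149-0.1357i)·(+0.0924+0.0000i)  (+0.4313-0.8391i)·(+0.3373-0.1805i)  (+0.0122+0.2096i)·(+0.1220-0.1828i)
Y_2^-1(R⁻¹ n̂) = +0.042226-0.355330i

Re=0.0422 Im=-0.3553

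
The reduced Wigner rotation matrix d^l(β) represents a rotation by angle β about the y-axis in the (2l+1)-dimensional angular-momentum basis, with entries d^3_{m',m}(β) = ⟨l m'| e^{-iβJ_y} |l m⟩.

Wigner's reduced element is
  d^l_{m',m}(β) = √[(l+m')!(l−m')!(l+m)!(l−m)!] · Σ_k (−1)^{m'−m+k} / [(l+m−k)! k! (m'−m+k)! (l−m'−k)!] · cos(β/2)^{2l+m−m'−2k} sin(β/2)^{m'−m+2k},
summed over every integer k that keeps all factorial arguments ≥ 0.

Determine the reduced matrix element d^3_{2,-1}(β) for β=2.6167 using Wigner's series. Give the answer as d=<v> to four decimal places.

d=0.5898

d^3_{2,-1}(β=2.6167) via Wigner's sum:
c=cos(2.6167/2)=0.259444, s=sin(2.6167/2)=0.965758; N=√[120·1·2·24]=75.894664
k∈{0,1} keeps every argument non-negative
  k=0: (−1)^3·75.8947/(12)·0.2594^3·0.9658^3 = -0.099487
  k=1: (−1)^4·75.8947/(24)·0.2594^1·0.9658^5 = +0.689264
d^3_{2,-1}(2.6167) = -0.099487 +0.689264 = +0.589777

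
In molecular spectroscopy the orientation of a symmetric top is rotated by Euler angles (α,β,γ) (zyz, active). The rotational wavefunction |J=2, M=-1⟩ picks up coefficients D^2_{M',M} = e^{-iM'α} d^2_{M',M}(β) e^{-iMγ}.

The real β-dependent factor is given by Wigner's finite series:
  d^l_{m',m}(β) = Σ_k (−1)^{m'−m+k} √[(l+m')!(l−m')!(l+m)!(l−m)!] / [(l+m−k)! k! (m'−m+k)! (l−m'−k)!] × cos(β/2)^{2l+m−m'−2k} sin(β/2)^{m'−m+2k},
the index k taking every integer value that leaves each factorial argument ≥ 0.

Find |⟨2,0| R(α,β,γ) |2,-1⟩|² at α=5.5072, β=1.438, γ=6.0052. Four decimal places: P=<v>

First d^2_{0,-1}(β=1.438), then the phase factors e^{-i(0)α} and e^{-i(-1)γ}:
With c≡cos(β/2)=0.752465 and s≡sin(β/2)=0.658633, N=[2·2·1·6]^{1/2}=4.898979
k: max(0,(-1)−(0))=0 … min(2+(-1),2−(0))=1
  k=0: (−1)^1·4.8990/(2)·0.7525^3·0.6586^1 = -0.687349
  k=1: (−1)^2·4.8990/(2)·0.7525^1·0.6586^3 = +0.526613
d^2_{0,-1}(1.438) = -0.687349 +0.526613 = -0.160736
|D^2_{0,-1}|² = |d^2_{0,-1}(β)|² = (-0.160736)² = 0.025836 (the z-rotation phases have unit modulus)

P=0.0258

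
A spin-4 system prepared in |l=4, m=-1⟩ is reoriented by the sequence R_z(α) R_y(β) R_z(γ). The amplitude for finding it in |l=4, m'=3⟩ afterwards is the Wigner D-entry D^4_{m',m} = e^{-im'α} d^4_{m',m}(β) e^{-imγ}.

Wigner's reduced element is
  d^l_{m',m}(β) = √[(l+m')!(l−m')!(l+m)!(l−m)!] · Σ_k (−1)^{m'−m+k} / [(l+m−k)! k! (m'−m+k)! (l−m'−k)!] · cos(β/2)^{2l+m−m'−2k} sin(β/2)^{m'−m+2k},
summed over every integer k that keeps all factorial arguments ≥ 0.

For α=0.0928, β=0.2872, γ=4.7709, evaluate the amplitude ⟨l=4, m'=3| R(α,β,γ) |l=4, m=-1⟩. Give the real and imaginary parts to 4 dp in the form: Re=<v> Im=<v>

Split into d^4_{3,-1}(β=0.2872) × two z-phases.
c=cos(0.2872/2)=0.989707, s=sin(0.2872/2)=0.143107; N=√[5040·1·6·120]=1904.940944
The bounds max(0,m−m')=0 and min(l+m,l−m')=1 give 2 terms
  k=0: (−1)^4·1904.9409/(144)·0.9897^4·0.1431^4 = +0.005323
  k=1: (−1)^5·1904.9409/(240)·0.9897^2·0.1431^6 = -0.000067
d^4_{3,-1}(0.2872) = +0.005323 -0.000067 = +0.005257
Phases: e^{-i·(3)·0.0928}=+0.961496-0.274818i, e^{-i·(-1)·4.7709}=+0.058478-0.998289i ⇒ D=-0.001147-0.005130i

Re=-0.0011 Im=-0.0051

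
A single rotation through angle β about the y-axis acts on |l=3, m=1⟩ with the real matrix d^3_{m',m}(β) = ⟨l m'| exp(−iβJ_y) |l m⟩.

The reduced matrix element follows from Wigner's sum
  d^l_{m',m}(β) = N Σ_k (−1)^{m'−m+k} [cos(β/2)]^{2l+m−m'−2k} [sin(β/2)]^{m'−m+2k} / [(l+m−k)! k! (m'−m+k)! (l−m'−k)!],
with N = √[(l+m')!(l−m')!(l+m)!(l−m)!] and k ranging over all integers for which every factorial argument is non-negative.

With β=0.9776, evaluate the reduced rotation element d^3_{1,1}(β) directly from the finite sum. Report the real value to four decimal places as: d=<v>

d^3_{1,1}(β=0.9776) via Wigner's sum:
c=cos(0.9776/2)=0.882897, s=sin(0.9776/2)=0.469567; N=√[24·2·24·2]=48.000000
k∈{0,1,2} keeps every argument non-negative
  k=0: (−1)^0·48.0000/(48)·0.8829^6·0.4696^0 = +0.473653
  k=1: (−1)^1·48.0000/(6)·0.8829^4·0.4696^2 = -1.071827
  k=2: (−1)^2·48.0000/(8)·0.8829^2·0.4696^4 = +0.227384
d^3_{1,1}(0.9776) = +0.473653 -1.071827 +0.227384 = -0.370790

d=-0.3708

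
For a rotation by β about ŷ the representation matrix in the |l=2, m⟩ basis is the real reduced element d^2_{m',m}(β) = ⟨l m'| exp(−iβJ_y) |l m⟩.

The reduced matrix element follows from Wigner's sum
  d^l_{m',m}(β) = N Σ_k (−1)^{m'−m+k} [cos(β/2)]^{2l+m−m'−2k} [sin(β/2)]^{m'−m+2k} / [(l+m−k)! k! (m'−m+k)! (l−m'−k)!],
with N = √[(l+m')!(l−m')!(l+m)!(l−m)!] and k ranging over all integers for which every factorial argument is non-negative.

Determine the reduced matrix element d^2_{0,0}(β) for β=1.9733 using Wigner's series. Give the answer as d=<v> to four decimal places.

d=-0.2698

d^2_{0,0}(β=1.9733) via Wigner's sum:
c=cos(1.9733/2)=0.551487, s=sin(1.9733/2)=0.834183; N=√[2·2·2·2]=4.000000
k∈{0,1,2} keeps every argument non-negative
  k=0: (−1)^0·4.0000/(4)·0.5515^4·0.8342^0 = +0.092500
  k=1: (−1)^1·4.0000/(1)·0.5515^2·0.8342^2 = -0.846553
  k=2: (−1)^2·4.0000/(4)·0.5515^0·0.8342^4 = +0.484223
d^2_{0,0}(1.9733) = +0.092500 -0.846553 +0.484223 = -0.269829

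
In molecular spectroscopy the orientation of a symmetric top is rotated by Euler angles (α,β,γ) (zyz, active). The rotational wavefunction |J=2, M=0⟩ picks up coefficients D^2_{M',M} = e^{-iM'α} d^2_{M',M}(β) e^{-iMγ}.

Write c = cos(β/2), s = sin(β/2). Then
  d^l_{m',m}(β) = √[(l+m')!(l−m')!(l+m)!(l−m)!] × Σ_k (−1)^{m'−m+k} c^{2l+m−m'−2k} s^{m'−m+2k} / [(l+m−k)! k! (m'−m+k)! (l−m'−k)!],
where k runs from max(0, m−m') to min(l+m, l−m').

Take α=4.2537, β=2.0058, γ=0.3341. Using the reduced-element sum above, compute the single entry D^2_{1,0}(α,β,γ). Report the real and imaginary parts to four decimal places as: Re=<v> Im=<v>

D^2_{1,0}(4.2537,2.0058,0.3341) = e^{-i·1·4.2537}·d^2_{1,0}(2.0058)·e^{-i·0·0.3341}. Compute d first:
With c≡cos(β/2)=0.537860 and s≡sin(β/2)=0.843034, N=[6·1·2·2]^{1/2}=4.898979
k: max(0,(0)−(1))=0 … min(2+(0),2−(1))=1
  k=0: (−1)^1·4.8990/(2)·0.5379^3·0.8430^1 = -0.321313
  k=1: (−1)^2·4.8990/(2)·0.5379^1·0.8430^3 = +0.789370
d^2_{1,0}(2.0058) = -0.321313 +0.789370 = +0.468057
Attach z-rotation phases: D = e^{-i(1)(4.2537)}·(+0.468057)·e^{-i(0)(0.3341)} = -0.207243+0.419676i

Re=-0.2072 Im=0.4197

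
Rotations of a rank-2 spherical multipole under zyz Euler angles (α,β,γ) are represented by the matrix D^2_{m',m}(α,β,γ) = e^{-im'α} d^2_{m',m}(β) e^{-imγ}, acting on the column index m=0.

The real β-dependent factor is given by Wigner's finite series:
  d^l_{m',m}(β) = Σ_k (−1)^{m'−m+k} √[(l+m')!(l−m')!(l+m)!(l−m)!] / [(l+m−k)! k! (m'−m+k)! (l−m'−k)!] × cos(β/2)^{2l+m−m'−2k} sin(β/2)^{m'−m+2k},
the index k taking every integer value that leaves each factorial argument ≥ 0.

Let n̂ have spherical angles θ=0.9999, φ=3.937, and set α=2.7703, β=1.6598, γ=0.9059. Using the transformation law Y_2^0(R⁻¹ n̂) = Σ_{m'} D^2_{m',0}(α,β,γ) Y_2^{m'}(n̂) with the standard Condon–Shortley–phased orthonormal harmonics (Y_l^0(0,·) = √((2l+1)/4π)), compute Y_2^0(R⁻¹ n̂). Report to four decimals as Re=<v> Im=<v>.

Need the full column D^2_{m',0} for m'=−2..2 at α=2.7703, β=1.6598, γ=0.9059.
cos(β/2)=0.674950, sin(β/2)=0.737864
d^2_{-2,0}: single k=2 term ⇒ +0.607534;  D = +0.447584-0.410812i
d^2_{-1,0}: k∈[1..2] ⇒ +0.555733 -0.664165 = -0.108432;  D = +0.101043-0.039341i
d^2_{0,0}: k∈[0..2] ⇒ +0.207532 -0.992099 +0.296418 = -0.488149;  D = -0.488149+0.000000i
d^2_{1,0}: k∈[0..1] ⇒ -0.555733 +0.664165 = +0.108432;  D = -0.101043-0.039341i
d^2_{2,0}: single k=0 term ⇒ +0.607534;  D = +0.447584+0.410812i
Y_2^{m'}(θ=0.9999,φ=3.937) and Σ D·Y over m':
  (+0.4476-0.4108i)·(-0.0055-0.2734i)  (+0.1010-0.0393i)·(-0.2459+0.2509i)  (-0.4881+0.0000i)·(-0.0391+0.0000i)  (-0.1010-0.0393i)·(+0.2459+0.2509i)  (+0.4476+0.4108i)·(-0.0055+0.2734i)
Y_2^0(R⁻¹ n̂) = -0.240418+0.000000i

Re=-0.2404 Im=0.0000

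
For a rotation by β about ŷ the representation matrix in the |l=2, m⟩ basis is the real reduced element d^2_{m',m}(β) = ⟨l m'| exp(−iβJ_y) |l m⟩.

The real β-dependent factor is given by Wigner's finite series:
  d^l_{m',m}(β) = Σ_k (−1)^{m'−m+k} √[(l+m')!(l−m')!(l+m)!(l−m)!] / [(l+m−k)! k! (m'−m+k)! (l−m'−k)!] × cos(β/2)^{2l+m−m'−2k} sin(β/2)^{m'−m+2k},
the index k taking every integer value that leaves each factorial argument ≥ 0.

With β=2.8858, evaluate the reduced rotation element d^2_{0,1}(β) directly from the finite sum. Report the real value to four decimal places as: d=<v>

d=-0.2998

d^2_{0,1}(β=2.8858) via Wigner's sum:
Half-angle: c=0.127548, s=0.991832. N=√(2·2·6·1)=4.898979
k: max(0,(1)−(0))=1 … min(2+(1),2−(0))=2
  k=1: (−1)^0·4.8990/(2)·0.1275^3·0.9918^1 = +0.005041
  k=2: (−1)^1·4.8990/(2)·0.1275^1·0.9918^3 = -0.304834
d^2_{0,1}(2.8858) = +0.005041 -0.304834 = -0.299793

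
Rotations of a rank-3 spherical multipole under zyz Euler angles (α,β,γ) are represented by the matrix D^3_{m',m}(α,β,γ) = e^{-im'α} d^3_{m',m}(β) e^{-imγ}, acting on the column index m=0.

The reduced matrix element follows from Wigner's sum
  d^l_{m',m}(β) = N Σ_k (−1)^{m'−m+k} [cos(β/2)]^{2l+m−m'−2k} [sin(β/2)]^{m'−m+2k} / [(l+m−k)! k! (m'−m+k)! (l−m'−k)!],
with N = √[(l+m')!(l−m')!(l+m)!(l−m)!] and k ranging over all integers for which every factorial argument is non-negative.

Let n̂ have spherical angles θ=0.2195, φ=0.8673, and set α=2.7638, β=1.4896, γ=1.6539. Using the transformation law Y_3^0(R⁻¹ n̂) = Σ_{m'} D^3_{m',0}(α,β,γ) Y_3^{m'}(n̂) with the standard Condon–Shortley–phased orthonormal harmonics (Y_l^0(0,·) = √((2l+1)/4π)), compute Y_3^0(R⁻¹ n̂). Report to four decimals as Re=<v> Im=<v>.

Re=-0.0109 Im=0.0000

Need the full column D^3_{m',0} for m'=−3..3 at α=2.7638, β=1.4896, γ=1.6539.
cos(β/2)=0.735223, sin(β/2)=0.677825
d^3_{-3,0}: single k=3 term ⇒ +0.553510;  D = -0.234468+0.501396i
d^3_{-2,0}: k∈[2..3] ⇒ +0.735314 -0.624984 = +0.110330;  D = +0.080306-0.075655i
d^3_{-1,0}: k∈[1..3] ⇒ +0.504435 -1.286241 +0.364416 = -0.417390;  D = +0.387957-0.153963i
d^3_{0,0}: k∈[0..3] ⇒ +0.157949 -1.208245 +1.026954 -0.096985 = -0.120327;  D = -0.120327+0.000000i
d^3_{1,0}: k∈[0..2] ⇒ -0.504435 +1.286241 -0.364416 = +0.417390;  D = -0.387957-0.153963i
d^3_{2,0}: k∈[0..1] ⇒ +0.735314 -0.624984 = +0.110330;  D = +0.080306+0.075655i
d^3_{3,0}: single k=0 term ⇒ -0.553510;  D = +0.234468+0.501396i
Y_3^{m'}(θ=0.2195,φ=0.8673) and Σ D·Y over m':
  (-0.2345+0.5014i)·(-0.0037-0.0022i)  (+0.0803-0.0757i)·(-0.0077-0.0467i)  (+0.3880-0.1540i)·(+0.1713-0.2019i)  (-0.1203+0.0000i)·(+0.6421+0.0000i)  (-0.3880-0.1540i)·(-0.1713-0.2019i)  (+0.0803+0.0757i)·(-0.0077+0.0467i)  (+0.2345+0.5014i)·(+0.0037-0.0022i)
Y_3^0(R⁻¹ n̂) = -0.010879-0.000000i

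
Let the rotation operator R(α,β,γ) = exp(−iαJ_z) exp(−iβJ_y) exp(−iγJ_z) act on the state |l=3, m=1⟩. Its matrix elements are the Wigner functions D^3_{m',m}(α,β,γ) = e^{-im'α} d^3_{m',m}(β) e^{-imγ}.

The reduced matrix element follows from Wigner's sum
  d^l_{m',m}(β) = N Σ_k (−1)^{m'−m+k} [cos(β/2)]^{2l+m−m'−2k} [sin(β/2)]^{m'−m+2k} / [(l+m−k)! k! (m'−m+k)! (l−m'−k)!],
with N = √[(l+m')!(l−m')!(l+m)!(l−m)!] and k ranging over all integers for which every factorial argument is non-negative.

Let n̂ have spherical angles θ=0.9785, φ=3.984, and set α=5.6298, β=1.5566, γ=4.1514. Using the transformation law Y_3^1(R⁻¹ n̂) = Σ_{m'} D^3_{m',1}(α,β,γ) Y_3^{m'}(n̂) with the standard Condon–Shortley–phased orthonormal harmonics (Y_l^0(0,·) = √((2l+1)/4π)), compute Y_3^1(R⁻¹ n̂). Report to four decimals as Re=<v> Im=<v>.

Need the full column D^3_{m',1} for m'=−3..3 at α=5.6298, β=1.5566, γ=4.1514.
cos(β/2)=0.712108, sin(β/2)=0.702070
d^3_{-3,1}: single k=4 term ⇒ +0.477154;  D = +0.470144+0.081492i
d^3_{-2,1}: k∈[3..4] ⇒ +0.790330 -0.384103 = +0.406228;  D = +0.275644+0.298398i
d^3_{-1,1}: k∈[2..4] ⇒ +0.760494 -0.985605 +0.119752 = -0.105360;  D = -0.009721-0.104911i
d^3_{0,1}: k∈[1..3] ⇒ +0.445349 -1.298645 +0.420764 = -0.432533;  D = +0.230118-0.366238i
d^3_{1,1}: k∈[0..2] ⇒ +0.130399 -1.013991 +0.739204 = -0.144388;  D = +0.135313-0.050380i
d^3_{2,1}: k∈[0..1] ⇒ -0.406546 +0.790330 = +0.383784;  D = -0.366986-0.112302i
d^3_{3,1}: single k=0 term ⇒ +0.490897;  D = -0.285407-0.399402i
Y_3^{m'}(θ=0.9785,φ=3.984) and Σ D·Y over m':
  (+0.4701+0.0815i)·(+0.1947+0.1373i)  (+0.2756+0.2984i)·(-0.0447-0.3902i)  (-0.0097-0.1049i)·(-0.0997+0.1117i)  (+0.2301-0.3662i)·(-0.3003+0.0000i)  (+0.1353-0.0504i)·(+0.0997+0.1117i)  (-0.3670-0.1123i)·(-0.0447+0.3902i)  (-0.2854-0.3994i)·(-0.1947+0.1373i)
Y_3^1(R⁻¹ n̂) = +0.317782-0.010585i

Re=0.3178 Im=-0.0106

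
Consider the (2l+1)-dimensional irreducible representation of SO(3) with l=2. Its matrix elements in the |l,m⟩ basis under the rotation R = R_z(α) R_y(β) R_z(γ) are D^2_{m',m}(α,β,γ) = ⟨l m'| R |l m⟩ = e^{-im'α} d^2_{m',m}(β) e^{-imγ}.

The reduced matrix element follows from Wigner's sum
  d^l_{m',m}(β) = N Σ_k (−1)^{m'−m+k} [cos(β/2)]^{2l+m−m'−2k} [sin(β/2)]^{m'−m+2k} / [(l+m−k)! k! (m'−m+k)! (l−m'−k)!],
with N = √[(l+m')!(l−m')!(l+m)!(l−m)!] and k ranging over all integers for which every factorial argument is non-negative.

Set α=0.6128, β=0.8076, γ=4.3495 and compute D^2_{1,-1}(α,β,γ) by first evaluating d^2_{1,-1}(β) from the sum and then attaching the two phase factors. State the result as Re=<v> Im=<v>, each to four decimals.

Re=-0.3046 Im=-0.2062

D^2_{1,-1}(0.6128,0.8076,4.3495) = e^{-i·1·0.6128}·d^2_{1,-1}(0.8076)·e^{-i·-1·4.3495}. Compute d first:
With c≡cos(β/2)=0.919575 and s≡sin(β/2)=0.392916, N=[6·1·1·6]^{1/2}=6.000000
k∈{0,1} keeps every argument non-negative
  k=0: (−1)^2·6.0000/(2)·0.9196^2·0.3929^2 = +0.391646
  k=1: (−1)^3·6.0000/(6)·0.9196^0·0.3929^4 = -0.023834
d^2_{1,-1}(0.8076) = +0.391646 -0.023834 = +0.367812
Attach z-rotation phases: D = e^{-i(1)(0.6128)}·(+0.367812)·e^{-i(-1)(4.3495)} = -0.304581-0.206194i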